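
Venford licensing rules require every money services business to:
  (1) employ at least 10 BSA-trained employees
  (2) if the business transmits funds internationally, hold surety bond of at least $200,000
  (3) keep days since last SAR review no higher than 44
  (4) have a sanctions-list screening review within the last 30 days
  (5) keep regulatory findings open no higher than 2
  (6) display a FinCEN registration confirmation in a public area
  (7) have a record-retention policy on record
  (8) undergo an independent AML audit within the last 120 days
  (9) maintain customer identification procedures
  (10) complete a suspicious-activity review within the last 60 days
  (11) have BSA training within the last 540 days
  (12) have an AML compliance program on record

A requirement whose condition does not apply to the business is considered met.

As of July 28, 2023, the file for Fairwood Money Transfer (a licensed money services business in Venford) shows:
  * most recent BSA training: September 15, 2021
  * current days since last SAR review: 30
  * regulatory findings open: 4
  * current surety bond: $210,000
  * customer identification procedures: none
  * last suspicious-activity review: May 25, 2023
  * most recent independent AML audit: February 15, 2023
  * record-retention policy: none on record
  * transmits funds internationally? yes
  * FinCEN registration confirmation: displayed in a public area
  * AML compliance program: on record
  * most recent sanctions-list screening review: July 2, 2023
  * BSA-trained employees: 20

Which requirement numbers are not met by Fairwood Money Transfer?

5, 7, 8, 9, 10, 11

1. BSA-trained employees 20 ≥ 10 → met
2. condition 'transmits funds internationally' holds; surety bond $210,000 ≥ $200,000 → met
3. days since last SAR review 30 ≤ 44 → met
4. sanctions-list screening review 26 days ago vs limit 30 → met
5. regulatory findings open 4 > 2 → not met
6. FinCEN registration confirmation present → met
7. record-retention policy absent → not met
8. independent AML audit 163 days ago vs limit 120 → not met
9. customer identification procedures absent → not met
10. suspicious-activity review 64 days ago vs limit 60 → not met
11. BSA training 681 days ago vs limit 540 → not met
12. AML compliance program present → met
Not met: 5, 7, 8, 9, 10, 11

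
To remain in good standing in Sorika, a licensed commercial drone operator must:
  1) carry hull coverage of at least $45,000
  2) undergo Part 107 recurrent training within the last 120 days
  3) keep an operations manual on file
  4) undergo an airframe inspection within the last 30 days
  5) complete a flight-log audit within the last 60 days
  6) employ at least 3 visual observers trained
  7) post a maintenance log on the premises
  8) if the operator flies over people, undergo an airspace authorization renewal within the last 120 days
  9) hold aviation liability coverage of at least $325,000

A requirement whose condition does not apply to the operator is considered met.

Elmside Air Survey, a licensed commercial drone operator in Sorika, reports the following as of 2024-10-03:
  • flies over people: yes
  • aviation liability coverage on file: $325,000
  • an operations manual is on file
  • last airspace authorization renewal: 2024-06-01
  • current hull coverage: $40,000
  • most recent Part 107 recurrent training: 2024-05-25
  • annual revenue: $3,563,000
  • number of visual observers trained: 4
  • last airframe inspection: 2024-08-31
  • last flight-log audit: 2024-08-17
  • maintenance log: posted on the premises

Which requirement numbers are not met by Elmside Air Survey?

1, 2, 4, 8

1. hull coverage $40,000 < $45,000 → not met
2. Part 107 recurrent training 131 days ago vs limit 120 → not met
3. operations manual present → met
4. airframe inspection 33 days ago vs limit 30 → not met
5. flight-log audit 47 days ago vs limit 60 → met
6. visual observers trained 4 ≥ 3 → met
7. maintenance log present → met
8. condition 'flies over people' holds; airspace authorization renewal 124 days ago vs limit 120 → not met
9. aviation liability coverage $325,000 ≥ $325,000 → met
Not met: 1, 2, 4, 8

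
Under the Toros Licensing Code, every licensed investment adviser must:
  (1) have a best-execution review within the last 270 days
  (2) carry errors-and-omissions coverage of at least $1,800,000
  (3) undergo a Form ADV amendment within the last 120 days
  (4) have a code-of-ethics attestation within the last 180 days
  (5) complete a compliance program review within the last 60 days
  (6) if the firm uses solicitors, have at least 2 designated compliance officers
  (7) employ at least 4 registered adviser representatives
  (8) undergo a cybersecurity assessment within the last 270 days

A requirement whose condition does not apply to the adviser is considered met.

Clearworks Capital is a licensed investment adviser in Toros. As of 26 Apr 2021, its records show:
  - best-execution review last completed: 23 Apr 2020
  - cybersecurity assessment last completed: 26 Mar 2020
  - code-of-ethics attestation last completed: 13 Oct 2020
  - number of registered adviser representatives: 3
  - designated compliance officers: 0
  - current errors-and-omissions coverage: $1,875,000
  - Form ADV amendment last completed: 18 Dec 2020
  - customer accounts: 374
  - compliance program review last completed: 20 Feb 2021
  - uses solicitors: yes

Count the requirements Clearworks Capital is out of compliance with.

1. best-execution review 368 days ago vs limit 270 → not met
2. errors-and-omissions coverage $1,875,000 ≥ $1,800,000 → met
3. Form ADV amendment 129 days ago vs limit 120 → not met
4. code-of-ethics attestation 195 days ago vs limit 180 → not met
5. compliance program review 65 days ago vs limit 60 → not met
6. condition 'uses solicitors' holds; designated compliance officers 0 < 2 → not met
7. registered adviser representatives 3 < 4 → not met
8. cybersecurity assessment 396 days ago vs limit 270 → not met
Not met: 7 of 8

7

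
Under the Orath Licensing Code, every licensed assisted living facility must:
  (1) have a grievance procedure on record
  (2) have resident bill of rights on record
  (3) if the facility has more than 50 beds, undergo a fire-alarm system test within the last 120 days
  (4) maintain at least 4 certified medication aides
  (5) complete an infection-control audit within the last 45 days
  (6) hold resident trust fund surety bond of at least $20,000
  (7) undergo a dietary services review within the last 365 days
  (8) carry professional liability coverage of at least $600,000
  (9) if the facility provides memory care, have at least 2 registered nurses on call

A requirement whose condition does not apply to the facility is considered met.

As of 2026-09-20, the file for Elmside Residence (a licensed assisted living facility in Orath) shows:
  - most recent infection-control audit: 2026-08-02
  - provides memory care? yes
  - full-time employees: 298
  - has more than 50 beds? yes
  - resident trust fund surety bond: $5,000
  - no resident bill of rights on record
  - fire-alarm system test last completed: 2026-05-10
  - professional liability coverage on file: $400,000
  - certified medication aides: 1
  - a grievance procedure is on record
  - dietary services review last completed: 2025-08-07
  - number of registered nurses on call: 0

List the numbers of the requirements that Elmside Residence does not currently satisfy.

1. grievance procedure present → met
2. resident bill of rights absent → not met
3. condition 'has more than 50 beds' holds; fire-alarm system test 133 days ago vs limit 120 → not met
4. certified medication aides 1 < 4 → not met
5. infection-control audit 49 days ago vs limit 45 → not met
6. resident trust fund surety bond $5,000 < $20,000 → not met
7. dietary services review 409 days ago vs limit 365 → not met
8. professional liability coverage $400,000 < $600,000 → not met
9. condition 'provides memory care' holds; registered nurses on call 0 < 2 → not met
Not met: 2, 3, 4, 5, 6, 7, 8, 9

2, 3, 4, 5, 6, 7, 8, 9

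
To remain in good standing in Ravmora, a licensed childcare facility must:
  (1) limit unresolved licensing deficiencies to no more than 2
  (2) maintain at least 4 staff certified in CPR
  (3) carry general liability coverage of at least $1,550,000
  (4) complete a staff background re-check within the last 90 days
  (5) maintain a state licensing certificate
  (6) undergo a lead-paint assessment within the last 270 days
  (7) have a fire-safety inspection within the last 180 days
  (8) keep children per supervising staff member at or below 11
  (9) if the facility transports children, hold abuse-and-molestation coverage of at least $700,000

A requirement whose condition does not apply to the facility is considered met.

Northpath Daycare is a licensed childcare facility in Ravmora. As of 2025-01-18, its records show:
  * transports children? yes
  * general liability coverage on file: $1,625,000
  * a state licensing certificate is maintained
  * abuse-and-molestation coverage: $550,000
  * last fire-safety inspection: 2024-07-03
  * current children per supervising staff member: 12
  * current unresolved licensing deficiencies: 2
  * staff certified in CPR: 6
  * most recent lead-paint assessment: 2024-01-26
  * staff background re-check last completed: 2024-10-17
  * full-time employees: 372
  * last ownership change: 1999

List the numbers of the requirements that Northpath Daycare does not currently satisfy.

4, 6, 7, 8, 9

1. unresolved licensing deficiencies 2 ≤ 2 → met
2. staff certified in CPR 6 ≥ 4 → met
3. general liability coverage $1,625,000 ≥ $1,550,000 → met
4. staff background re-check 93 days ago vs limit 90 → not met
5. state licensing certificate present → met
6. lead-paint assessment 358 days ago vs limit 270 → not met
7. fire-safety inspection 199 days ago vs limit 180 → not met
8. children per supervising staff member 12 > 11 → not met
9. condition 'transports children' holds; abuse-and-molestation coverage $550,000 < $700,000 → not met
Not met: 4, 6, 7, 8, 9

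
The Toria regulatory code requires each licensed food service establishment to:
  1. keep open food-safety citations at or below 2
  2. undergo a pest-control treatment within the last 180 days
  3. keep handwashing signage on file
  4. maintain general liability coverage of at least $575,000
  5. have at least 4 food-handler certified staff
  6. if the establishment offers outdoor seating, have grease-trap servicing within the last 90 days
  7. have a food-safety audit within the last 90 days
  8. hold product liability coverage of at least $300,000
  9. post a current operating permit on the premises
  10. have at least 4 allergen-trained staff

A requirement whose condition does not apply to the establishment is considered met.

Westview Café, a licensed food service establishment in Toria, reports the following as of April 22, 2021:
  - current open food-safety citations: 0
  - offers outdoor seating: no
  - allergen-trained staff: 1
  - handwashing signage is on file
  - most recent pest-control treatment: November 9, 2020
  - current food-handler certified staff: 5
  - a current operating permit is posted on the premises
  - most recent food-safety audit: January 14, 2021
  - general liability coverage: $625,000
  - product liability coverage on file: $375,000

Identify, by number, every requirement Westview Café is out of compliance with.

7, 10

1. open food-safety citations 0 ≤ 2 → met
2. pest-control treatment 164 days ago vs limit 180 → met
3. handwashing signage present → met
4. general liability coverage $625,000 ≥ $575,000 → met
5. food-handler certified staff 5 ≥ 4 → met
6. condition 'offers outdoor seating' does not hold → requirement n/a → met
7. food-safety audit 98 days ago vs limit 90 → not met
8. product liability coverage $375,000 ≥ $300,000 → met
9. current operating permit present → met
10. allergen-trained staff 1 < 4 → not met
Not met: 7, 10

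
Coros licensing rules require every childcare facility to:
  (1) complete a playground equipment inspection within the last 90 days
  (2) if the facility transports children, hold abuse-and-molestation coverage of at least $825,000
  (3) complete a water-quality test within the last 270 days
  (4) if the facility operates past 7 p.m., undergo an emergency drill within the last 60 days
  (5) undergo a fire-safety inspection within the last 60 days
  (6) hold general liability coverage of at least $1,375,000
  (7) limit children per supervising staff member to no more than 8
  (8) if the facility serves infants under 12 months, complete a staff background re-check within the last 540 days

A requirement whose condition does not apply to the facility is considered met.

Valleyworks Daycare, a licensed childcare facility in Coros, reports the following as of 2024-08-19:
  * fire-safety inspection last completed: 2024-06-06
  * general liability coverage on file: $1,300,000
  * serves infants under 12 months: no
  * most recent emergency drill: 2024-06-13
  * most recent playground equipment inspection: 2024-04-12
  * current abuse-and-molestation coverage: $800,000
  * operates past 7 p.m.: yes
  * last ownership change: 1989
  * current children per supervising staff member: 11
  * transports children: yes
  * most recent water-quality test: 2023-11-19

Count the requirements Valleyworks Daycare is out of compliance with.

7

1. playground equipment inspection 129 days ago vs limit 90 → not met
2. condition 'transports children' holds; abuse-and-molestation coverage $800,000 < $825,000 → not met
3. water-quality test 274 days ago vs limit 270 → not met
4. condition 'operates past 7 p.m.' holds; emergency drill 67 days ago vs limit 60 → not met
5. fire-safety inspection 74 days ago vs limit 60 → not met
6. general liability coverage $1,300,000 < $1,375,000 → not met
7. children per supervising staff member 11 > 8 → not met
8. condition 'serves infants under 12 months' does not hold → requirement n/a → met
Not met: 7 of 8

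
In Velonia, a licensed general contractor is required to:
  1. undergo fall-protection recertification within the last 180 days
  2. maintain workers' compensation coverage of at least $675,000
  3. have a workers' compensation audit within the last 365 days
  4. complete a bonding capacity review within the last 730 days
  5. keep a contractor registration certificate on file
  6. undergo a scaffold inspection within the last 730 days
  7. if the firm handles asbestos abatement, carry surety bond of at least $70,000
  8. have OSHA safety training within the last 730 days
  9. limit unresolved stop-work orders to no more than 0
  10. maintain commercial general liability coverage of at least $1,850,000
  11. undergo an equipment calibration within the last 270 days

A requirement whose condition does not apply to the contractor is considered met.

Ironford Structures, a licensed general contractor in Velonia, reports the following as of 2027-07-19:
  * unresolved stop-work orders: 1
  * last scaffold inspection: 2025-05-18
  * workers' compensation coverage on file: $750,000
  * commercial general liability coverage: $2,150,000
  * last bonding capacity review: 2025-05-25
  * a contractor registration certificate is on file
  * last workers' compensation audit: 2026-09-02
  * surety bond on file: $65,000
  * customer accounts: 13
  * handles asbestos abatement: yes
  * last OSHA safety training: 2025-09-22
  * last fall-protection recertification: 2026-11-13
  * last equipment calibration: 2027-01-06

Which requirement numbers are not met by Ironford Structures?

1. fall-protection recertification 248 days ago vs limit 180 → not met
2. workers' compensation coverage $750,000 ≥ $675,000 → met
3. workers' compensation audit 320 days ago vs limit 365 → met
4. bonding capacity review 785 days ago vs limit 730 → not met
5. contractor registration certificate present → met
6. scaffold inspection 792 days ago vs limit 730 → not met
7. condition 'handles asbestos abatement' holds; surety bond $65,000 < $70,000 → not met
8. OSHA safety training 665 days ago vs limit 730 → met
9. unresolved stop-work orders 1 > 0 → not met
10. commercial general liability coverage $2,150,000 ≥ $1,850,000 → met
11. equipment calibration 194 days ago vs limit 270 → met
Not met: 1, 4, 6, 7, 9

1, 4, 6, 7, 9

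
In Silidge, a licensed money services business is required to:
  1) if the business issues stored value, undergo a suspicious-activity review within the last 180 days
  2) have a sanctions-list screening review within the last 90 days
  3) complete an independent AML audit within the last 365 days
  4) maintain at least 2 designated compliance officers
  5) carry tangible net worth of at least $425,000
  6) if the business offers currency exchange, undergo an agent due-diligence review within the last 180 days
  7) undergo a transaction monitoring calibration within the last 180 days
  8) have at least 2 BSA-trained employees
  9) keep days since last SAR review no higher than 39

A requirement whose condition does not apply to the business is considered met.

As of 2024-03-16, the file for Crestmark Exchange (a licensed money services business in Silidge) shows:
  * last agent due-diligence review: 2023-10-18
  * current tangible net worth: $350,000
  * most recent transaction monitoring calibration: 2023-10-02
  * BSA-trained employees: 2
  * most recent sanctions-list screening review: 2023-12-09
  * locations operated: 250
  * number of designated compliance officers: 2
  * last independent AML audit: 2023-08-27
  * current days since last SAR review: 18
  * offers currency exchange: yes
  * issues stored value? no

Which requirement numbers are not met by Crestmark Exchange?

1. condition 'issues stored value' does not hold → requirement n/a → met
2. sanctions-list screening review 98 days ago vs limit 90 → not met
3. independent AML audit 202 days ago vs limit 365 → met
4. designated compliance officers 2 ≥ 2 → met
5. tangible net worth $350,000 < $425,000 → not met
6. condition 'offers currency exchange' holds; agent due-diligence review 150 days ago vs limit 180 → met
7. transaction monitoring calibration 166 days ago vs limit 180 → met
8. BSA-trained employees 2 ≥ 2 → met
9. days since last SAR review 18 ≤ 39 → met
Not met: 2, 5

2, 5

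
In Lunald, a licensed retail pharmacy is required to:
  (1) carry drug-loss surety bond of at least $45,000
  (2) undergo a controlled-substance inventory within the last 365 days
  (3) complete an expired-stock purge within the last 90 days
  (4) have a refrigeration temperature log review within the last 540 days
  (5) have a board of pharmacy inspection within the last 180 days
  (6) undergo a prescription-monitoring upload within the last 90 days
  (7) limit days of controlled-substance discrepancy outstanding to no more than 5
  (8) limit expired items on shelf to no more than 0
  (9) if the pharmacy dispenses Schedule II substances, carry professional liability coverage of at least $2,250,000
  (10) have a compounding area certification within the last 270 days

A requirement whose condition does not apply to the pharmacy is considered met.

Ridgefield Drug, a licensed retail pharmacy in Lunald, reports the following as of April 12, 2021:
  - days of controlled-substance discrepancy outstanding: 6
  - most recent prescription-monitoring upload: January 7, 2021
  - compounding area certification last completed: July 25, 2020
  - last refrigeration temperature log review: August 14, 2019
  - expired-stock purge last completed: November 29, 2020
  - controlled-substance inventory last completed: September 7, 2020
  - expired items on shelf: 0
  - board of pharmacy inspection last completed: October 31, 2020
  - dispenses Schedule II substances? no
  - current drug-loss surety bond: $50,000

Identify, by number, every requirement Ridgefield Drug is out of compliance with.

3, 4, 6, 7

1. drug-loss surety bond $50,000 ≥ $45,000 → met
2. controlled-substance inventory 217 days ago vs limit 365 → met
3. expired-stock purge 134 days ago vs limit 90 → not met
4. refrigeration temperature log review 607 days ago vs limit 540 → not met
5. board of pharmacy inspection 163 days ago vs limit 180 → met
6. prescription-monitoring upload 95 days ago vs limit 90 → not met
7. days of controlled-substance discrepancy outstanding 6 > 5 → not met
8. expired items on shelf 0 ≤ 0 → met
9. condition 'dispenses Schedule II substances' does not hold → requirement n/a → met
10. compounding area certification 261 days ago vs limit 270 → met
Not met: 3, 4, 6, 7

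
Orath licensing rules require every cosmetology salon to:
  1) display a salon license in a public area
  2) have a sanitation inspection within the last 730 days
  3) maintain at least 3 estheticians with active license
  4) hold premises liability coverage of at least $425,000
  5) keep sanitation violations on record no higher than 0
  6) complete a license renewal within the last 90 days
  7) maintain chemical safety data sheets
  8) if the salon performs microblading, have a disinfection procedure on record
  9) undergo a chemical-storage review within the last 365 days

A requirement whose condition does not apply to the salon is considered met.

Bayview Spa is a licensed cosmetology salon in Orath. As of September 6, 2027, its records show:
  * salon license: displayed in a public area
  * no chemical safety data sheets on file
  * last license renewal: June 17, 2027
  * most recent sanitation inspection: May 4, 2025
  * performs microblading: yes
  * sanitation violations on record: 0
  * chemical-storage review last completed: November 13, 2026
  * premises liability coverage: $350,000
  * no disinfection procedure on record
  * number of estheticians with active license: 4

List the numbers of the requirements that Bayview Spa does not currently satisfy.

2, 4, 7, 8

1. salon license present → met
2. sanitation inspection 855 days ago vs limit 730 → not met
3. estheticians with active license 4 ≥ 3 → met
4. premises liability coverage $350,000 < $425,000 → not met
5. sanitation violations on record 0 ≤ 0 → met
6. license renewal 81 days ago vs limit 90 → met
7. chemical safety data sheets absent → not met
8. condition 'performs microblading' holds; disinfection procedure absent → not met
9. chemical-storage review 297 days ago vs limit 365 → met
Not met: 2, 4, 7, 8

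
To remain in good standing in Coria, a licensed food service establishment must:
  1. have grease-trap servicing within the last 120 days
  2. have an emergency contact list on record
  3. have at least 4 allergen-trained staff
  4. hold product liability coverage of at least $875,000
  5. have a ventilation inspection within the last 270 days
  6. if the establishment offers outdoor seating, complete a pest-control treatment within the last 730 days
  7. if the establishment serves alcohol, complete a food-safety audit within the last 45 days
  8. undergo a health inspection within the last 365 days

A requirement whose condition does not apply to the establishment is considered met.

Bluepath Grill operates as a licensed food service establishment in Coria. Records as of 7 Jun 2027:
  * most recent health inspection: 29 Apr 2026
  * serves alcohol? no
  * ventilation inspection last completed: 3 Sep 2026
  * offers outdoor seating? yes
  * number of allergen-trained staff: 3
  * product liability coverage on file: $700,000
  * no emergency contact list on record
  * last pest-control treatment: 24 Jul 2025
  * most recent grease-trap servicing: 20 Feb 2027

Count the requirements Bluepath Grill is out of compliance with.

1. grease-trap servicing 107 days ago vs limit 120 → met
2. emergency contact list absent → not met
3. allergen-trained staff 3 < 4 → not met
4. product liability coverage $700,000 < $875,000 → not met
5. ventilation inspection 277 days ago vs limit 270 → not met
6. condition 'offers outdoor seating' holds; pest-control treatment 683 days ago vs limit 730 → met
7. condition 'serves alcohol' does not hold → requirement n/a → met
8. health inspection 404 days ago vs limit 365 → not met
Not met: 5 of 8

5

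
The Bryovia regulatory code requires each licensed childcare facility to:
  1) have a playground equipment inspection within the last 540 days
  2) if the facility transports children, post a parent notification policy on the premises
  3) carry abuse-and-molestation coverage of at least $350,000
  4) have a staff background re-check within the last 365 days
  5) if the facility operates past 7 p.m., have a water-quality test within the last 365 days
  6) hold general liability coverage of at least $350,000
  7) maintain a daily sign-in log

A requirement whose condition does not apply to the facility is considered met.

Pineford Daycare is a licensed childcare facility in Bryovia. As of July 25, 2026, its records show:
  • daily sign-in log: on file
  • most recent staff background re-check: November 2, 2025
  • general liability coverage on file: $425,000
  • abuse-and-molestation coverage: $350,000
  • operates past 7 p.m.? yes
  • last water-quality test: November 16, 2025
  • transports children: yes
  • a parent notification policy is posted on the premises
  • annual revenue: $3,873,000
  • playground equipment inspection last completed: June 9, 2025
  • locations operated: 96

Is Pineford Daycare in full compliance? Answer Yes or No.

Yes

1. playground equipment inspection 411 days ago vs limit 540 → met
2. condition 'transports children' holds; parent notification policy present → met
3. abuse-and-molestation coverage $350,000 ≥ $350,000 → met
4. staff background re-check 265 days ago vs limit 365 → met
5. condition 'operates past 7 p.m.' holds; water-quality test 251 days ago vs limit 365 → met
6. general liability coverage $425,000 ≥ $350,000 → met
7. daily sign-in log present → met
All met.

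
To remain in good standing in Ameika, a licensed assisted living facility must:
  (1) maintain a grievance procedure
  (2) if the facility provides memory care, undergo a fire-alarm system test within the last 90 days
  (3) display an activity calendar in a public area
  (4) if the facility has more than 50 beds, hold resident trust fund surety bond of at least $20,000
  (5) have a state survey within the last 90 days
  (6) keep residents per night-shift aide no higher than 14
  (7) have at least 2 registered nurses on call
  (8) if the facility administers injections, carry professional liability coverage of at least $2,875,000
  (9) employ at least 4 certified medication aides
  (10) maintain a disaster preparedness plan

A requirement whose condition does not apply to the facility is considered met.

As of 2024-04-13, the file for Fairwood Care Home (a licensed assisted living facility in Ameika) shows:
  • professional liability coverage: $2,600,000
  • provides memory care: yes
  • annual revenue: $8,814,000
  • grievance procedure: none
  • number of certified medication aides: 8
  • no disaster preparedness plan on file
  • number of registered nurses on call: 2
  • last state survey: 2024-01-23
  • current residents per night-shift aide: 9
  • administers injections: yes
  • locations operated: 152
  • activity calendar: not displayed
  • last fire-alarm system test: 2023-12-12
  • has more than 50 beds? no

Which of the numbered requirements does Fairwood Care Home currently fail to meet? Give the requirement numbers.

1. grievance procedure absent → not met
2. condition 'provides memory care' holds; fire-alarm system test 123 days ago vs limit 90 → not met
3. activity calendar absent → not met
4. condition 'has more than 50 beds' does not hold → requirement n/a → met
5. state survey 81 days ago vs limit 90 → met
6. residents per night-shift aide 9 ≤ 14 → met
7. registered nurses on call 2 ≥ 2 → met
8. condition 'administers injections' holds; professional liability coverage $2,600,000 < $2,875,000 → not met
9. certified medication aides 8 ≥ 4 → met
10. disaster preparedness plan absent → not met
Not met: 1, 2, 3, 8, 10

1, 2, 3, 8, 10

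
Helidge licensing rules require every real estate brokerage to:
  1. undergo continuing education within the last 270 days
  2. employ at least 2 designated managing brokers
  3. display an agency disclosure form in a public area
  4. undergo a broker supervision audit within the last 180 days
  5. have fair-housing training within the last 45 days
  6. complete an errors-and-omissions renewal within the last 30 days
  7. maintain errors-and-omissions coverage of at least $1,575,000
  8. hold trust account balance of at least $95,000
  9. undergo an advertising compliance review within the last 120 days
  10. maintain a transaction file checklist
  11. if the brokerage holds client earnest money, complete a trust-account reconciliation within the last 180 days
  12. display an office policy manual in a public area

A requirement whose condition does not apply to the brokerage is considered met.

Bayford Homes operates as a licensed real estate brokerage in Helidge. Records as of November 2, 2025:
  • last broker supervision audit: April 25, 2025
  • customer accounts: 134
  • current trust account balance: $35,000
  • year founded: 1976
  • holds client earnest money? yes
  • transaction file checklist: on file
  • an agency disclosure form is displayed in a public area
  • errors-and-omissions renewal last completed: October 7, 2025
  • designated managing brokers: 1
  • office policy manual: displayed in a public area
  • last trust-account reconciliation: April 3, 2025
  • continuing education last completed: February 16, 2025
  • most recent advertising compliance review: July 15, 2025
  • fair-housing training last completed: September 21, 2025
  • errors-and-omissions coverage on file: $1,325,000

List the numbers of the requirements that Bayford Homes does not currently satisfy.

1. continuing education 259 days ago vs limit 270 → met
2. designated managing brokers 1 < 2 → not met
3. agency disclosure form present → met
4. broker supervision audit 191 days ago vs limit 180 → not met
5. fair-housing training 42 days ago vs limit 45 → met
6. errors-and-omissions renewal 26 days ago vs limit 30 → met
7. errors-and-omissions coverage $1,325,000 < $1,575,000 → not met
8. trust account balance $35,000 < $95,000 → not met
9. advertising compliance review 110 days ago vs limit 120 → met
10. transaction file checklist present → met
11. condition 'holds client earnest money' holds; trust-account reconciliation 213 days ago vs limit 180 → not met
12. office policy manual present → met
Not met: 2, 4, 7, 8, 11

2, 4, 7, 8, 11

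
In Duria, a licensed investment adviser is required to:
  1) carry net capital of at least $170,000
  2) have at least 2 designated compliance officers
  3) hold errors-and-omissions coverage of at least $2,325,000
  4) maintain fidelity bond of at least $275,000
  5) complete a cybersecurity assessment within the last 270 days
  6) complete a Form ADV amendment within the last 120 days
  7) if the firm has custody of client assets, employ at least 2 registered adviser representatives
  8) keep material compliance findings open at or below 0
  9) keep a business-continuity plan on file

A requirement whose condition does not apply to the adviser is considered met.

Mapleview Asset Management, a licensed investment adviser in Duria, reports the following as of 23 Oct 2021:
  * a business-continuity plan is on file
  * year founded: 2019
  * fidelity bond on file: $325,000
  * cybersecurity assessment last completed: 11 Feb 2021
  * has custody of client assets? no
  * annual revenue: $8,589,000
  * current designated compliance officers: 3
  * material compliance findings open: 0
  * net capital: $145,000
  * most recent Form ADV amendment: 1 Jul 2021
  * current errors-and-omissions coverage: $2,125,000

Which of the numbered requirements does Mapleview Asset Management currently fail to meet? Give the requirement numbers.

1, 3

1. net capital $145,000 < $170,000 → not met
2. designated compliance officers 3 ≥ 2 → met
3. errors-and-omissions coverage $2,125,000 < $2,325,000 → not met
4. fidelity bond $325,000 ≥ $275,000 → met
5. cybersecurity assessment 254 days ago vs limit 270 → met
6. Form ADV amendment 114 days ago vs limit 120 → met
7. condition 'has custody of client assets' does not hold → requirement n/a → met
8. material compliance findings open 0 ≤ 0 → met
9. business-continuity plan present → met
Not met: 1, 3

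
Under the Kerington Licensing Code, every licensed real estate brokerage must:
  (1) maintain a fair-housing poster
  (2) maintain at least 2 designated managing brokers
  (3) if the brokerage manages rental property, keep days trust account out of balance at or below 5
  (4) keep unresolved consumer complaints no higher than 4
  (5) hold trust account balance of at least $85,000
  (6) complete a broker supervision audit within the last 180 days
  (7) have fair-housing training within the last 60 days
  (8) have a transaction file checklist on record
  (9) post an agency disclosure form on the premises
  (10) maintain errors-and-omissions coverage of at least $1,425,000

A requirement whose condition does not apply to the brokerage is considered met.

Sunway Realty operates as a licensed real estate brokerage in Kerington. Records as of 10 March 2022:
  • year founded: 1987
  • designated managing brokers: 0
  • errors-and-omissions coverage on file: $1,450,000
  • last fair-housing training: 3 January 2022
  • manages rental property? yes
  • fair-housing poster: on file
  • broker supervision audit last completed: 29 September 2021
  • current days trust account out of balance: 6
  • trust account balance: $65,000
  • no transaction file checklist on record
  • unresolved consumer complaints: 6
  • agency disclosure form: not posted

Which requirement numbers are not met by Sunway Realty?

2, 3, 4, 5, 7, 8, 9

1. fair-housing poster present → met
2. designated managing brokers 0 < 2 → not met
3. condition 'manages rental property' holds; days trust account out of balance 6 > 5 → not met
4. unresolved consumer complaints 6 > 4 → not met
5. trust account balance $65,000 < $85,000 → not met
6. broker supervision audit 162 days ago vs limit 180 → met
7. fair-housing training 66 days ago vs limit 60 → not met
8. transaction file checklist absent → not met
9. agency disclosure form absent → not met
10. errors-and-omissions coverage $1,450,000 ≥ $1,425,000 → met
Not met: 2, 3, 4, 5, 7, 8, 9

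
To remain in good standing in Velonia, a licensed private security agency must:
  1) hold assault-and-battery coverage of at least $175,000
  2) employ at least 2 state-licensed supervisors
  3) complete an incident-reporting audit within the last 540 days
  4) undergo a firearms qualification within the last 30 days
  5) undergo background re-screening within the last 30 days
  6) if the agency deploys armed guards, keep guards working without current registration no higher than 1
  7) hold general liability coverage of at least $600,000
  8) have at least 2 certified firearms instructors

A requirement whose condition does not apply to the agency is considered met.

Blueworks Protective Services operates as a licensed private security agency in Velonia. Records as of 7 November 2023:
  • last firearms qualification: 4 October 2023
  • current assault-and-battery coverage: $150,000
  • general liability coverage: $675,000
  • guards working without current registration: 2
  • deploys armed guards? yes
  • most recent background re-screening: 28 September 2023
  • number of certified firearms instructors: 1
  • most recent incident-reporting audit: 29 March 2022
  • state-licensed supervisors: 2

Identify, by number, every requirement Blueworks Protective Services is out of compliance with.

1, 3, 4, 5, 6, 8

1. assault-and-battery coverage $150,000 < $175,000 → not met
2. state-licensed supervisors 2 ≥ 2 → met
3. incident-reporting audit 588 days ago vs limit 540 → not met
4. firearms qualification 34 days ago vs limit 30 → not met
5. background re-screening 40 days ago vs limit 30 → not met
6. condition 'deploys armed guards' holds; guards working without current registration 2 > 1 → not met
7. general liability coverage $675,000 ≥ $600,000 → met
8. certified firearms instructors 1 < 2 → not met
Not met: 1, 3, 4, 5, 6, 8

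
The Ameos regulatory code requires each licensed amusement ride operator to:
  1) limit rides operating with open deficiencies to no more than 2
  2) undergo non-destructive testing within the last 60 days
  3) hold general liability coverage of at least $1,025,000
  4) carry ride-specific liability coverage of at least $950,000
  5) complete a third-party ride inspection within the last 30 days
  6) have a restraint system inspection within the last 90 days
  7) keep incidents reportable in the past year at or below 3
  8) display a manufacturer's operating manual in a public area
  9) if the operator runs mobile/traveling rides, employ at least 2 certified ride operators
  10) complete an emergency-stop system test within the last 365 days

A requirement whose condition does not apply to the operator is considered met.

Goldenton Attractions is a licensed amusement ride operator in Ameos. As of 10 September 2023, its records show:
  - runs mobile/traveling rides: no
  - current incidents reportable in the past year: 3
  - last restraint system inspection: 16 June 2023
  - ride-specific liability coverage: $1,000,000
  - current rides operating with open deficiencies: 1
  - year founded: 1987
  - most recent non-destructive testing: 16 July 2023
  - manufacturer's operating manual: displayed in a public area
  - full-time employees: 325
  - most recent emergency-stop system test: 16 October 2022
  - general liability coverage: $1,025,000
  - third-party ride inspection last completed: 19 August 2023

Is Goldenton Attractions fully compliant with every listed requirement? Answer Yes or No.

Yes

1. rides operating with open deficiencies 1 ≤ 2 → met
2. non-destructive testing 56 days ago vs limit 60 → met
3. general liability coverage $1,025,000 ≥ $1,025,000 → met
4. ride-specific liability coverage $1,000,000 ≥ $950,000 → met
5. third-party ride inspection 22 days ago vs limit 30 → met
6. restraint system inspection 86 days ago vs limit 90 → met
7. incidents reportable in the past year 3 ≤ 3 → met
8. manufacturer's operating manual present → met
9. condition 'runs mobile/traveling rides' does not hold → requirement n/a → met
10. emergency-stop system test 329 days ago vs limit 365 → met
All met.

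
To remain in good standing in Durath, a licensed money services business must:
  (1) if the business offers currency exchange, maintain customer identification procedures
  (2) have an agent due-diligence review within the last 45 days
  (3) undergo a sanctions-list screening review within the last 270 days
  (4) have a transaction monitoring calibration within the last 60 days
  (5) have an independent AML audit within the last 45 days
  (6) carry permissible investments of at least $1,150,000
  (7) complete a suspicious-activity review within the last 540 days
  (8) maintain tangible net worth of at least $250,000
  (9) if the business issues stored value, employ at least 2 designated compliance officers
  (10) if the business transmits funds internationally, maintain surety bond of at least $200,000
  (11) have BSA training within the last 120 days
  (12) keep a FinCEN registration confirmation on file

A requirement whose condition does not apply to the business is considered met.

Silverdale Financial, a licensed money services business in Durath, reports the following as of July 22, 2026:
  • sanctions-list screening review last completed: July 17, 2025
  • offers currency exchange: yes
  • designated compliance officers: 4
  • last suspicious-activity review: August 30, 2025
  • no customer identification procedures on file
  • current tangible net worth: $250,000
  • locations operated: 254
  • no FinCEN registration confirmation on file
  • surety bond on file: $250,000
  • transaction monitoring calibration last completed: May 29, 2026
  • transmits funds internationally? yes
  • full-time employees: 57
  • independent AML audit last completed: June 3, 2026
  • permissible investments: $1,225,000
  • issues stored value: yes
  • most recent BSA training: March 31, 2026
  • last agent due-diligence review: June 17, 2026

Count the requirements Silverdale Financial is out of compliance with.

4

1. condition 'offers currency exchange' holds; customer identification procedures absent → not met
2. agent due-diligence review 35 days ago vs limit 45 → met
3. sanctions-list screening review 370 days ago vs limit 270 → not met
4. transaction monitoring calibration 54 days ago vs limit 60 → met
5. independent AML audit 49 days ago vs limit 45 → not met
6. permissible investments $1,225,000 ≥ $1,150,000 → met
7. suspicious-activity review 326 days ago vs limit 540 → met
8. tangible net worth $250,000 ≥ $250,000 → met
9. condition 'issues stored value' holds; designated compliance officers 4 ≥ 2 → met
10. condition 'transmits funds internationally' holds; surety bond $250,000 ≥ $200,000 → met
11. BSA training 113 days ago vs limit 120 → met
12. FinCEN registration confirmation absent → not met
Not met: 4 of 12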